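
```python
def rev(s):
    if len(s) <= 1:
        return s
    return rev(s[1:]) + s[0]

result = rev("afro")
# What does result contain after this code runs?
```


rev("afro")
= rev("fro") + "a"
= rev("ro") + "f" + "a"
= rev("o") + "r" + "f" + "a"
= "o" + "r" + "f" + "a"
= "orfa"


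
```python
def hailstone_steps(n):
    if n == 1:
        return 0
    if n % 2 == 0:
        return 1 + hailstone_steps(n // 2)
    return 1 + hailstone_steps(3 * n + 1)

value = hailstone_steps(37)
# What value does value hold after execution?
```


hailstone_steps(37)
37 is odd -> 3*37+1 = 112 -> hailstone_steps(112)
112 is even -> hailstone_steps(56)
56 is even -> hailstone_steps(28)
28 is even -> hailstone_steps(14)
14 is even -> hailstone_steps(7)
7 is odd -> 3*7+1 = 22 -> hailstone_steps(22)
22 is even -> hailstone_steps(11)
11 is odd -> 3*11+1 = 34 -> hailstone_steps(34)
34 is even -> hailstone_steps(17)
17 is odd -> 3*17+1 = 52 -> hailstone_steps(52)
52 is even -> hailstone_steps(26)
26 is even -> hailstone_steps(13)
13 is odd -> 3*13+1 = 40 -> hailstone_steps(40)
40 is even -> hailstone_steps(20)
20 is even -> hailstone_steps(10)
10 is even -> hailstone_steps(5)
5 is odd -> 3*5+1 = 16 -> hailstone_steps(16)
16 is even -> hailstone_steps(8)
8 is even -> hailstone_steps(4)
4 is even -> hailstone_steps(2)
2 is even -> hailstone_steps(1)
Reached 1 after 21 steps
= 21


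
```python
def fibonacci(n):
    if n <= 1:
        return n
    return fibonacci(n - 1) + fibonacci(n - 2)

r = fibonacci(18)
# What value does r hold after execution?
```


fibonacci(18)
= fibonacci(17) + fibonacci(16)
= (fibonacci(16) + fibonacci(15)) + fibonacci(16)
Computing bottom-up: fibonacci(0)=0, fibonacci(1)=1, fibonacci(2)=1, fibonacci(3)=2, fibonacci(4)=3, fibonacci(5)=5, fibonacci(6)=8, fibonacci(7)=13, fibonacci(8)=21, fibonacci(9)=34, fibonacci(10)=55, fibonacci(11)=89, fibonacci(12)=144, fibonacci(13)=233, fibonacci(14)=377, fibonacci(15)=610, fibonacci(16)=987, fibonacci(17)=1597, fibonacci(18)=2584
= 2584


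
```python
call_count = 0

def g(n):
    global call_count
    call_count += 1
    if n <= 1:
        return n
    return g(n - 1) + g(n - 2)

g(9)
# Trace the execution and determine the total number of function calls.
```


g(9) calls g(8) and g(7); each non-base call branches into two more.
Let C(k) = total number of calls made by g(k), including the call to g(k) itself.
Base cases: C(0) = 1, C(1) = 1
Recurrence: C(k) = 1 + C(k-1) + C(k-2)
  C(2) = 1 + C(1) + C(0) = 1 + 1 + 1 = 3
  C(3) = 1 + C(2) + C(1) = 1 + 3 + 1 = 5
  C(4) = 1 + C(3) + C(2) = 1 + 5 + 3 = 9
  C(5) = 1 + C(4) + C(3) = 1 + 9 + 5 = 15
  C(6) = 1 + C(5) + C(4) = 1 + 15 + 9 = 25
  C(7) = 1 + C(6) + C(5) = 1 + 25 + 15 = 41
  C(8) = 1 + C(7) + C(6) = 1 + 41 + 25 = 67
  C(9) = 1 + C(8) + C(7) = 1 + 67 + 41 = 109
Total calls = C(9) = 109


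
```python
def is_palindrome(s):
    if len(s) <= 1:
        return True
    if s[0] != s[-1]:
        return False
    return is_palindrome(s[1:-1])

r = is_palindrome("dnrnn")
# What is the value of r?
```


is_palindrome("dnrnn")
"dnrnn": s[0]='d' != s[-1]='n' -> False
= False


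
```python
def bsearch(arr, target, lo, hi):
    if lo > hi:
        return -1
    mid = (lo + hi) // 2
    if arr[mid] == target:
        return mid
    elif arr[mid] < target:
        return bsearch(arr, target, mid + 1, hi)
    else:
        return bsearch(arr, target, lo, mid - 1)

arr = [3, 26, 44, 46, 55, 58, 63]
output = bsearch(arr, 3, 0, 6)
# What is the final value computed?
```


bsearch(arr, 3, 0, 6)
lo=0, hi=6, mid=3, arr[mid]=46
46 > 3, search left half
lo=0, hi=2, mid=1, arr[mid]=26
26 > 3, search left half
lo=0, hi=0, mid=0, arr[mid]=3
arr[0] == 3, found at index 0
= 0


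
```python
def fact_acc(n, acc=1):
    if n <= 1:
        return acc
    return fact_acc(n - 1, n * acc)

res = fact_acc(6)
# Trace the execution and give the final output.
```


fact_acc(6, 1)
= fact_acc(5, 6 * 1) = fact_acc(5, 6)
= fact_acc(4, 5 * 6) = fact_acc(4, 30)
= fact_acc(3, 4 * 30) = fact_acc(3, 120)
= fact_acc(2, 3 * 120) = fact_acc(2, 360)
= fact_acc(1, 2 * 360) = fact_acc(1, 720)
n <= 1, return acc = 720


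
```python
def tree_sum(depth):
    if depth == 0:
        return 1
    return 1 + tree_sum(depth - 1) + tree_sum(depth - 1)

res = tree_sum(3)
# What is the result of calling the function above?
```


tree_sum(3)
= 1 + tree_sum(2) + tree_sum(2)
= 1 + 2 * tree_sum(2)
tree_sum(k) = 2^(k+1) - 1
tree_sum(0) = 1
tree_sum(1) = 3
tree_sum(2) = 7
tree_sum(3) = 15
tree_sum(3) = 2^4 - 1 = 15


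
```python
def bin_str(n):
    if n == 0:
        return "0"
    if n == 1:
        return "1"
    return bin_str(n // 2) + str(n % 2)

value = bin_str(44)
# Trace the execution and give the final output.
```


bin_str(44)
= bin_str(22) + "0"
= bin_str(11) + "0" + "0"
= bin_str(5) + "1" + "0" + "0"
= bin_str(2) + "1" + "1" + "0" + "0"
= bin_str(1) + "0" + "1" + "1" + "0" + "0"
= "1" + "0" + "1" + "1" + "0" + "0"
= "101100"


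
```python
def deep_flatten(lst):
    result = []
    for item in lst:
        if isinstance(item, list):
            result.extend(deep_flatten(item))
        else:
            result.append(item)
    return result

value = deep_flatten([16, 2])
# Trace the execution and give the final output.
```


deep_flatten([16, 2])
Processing each element:
  16 is not a list -> append 16
  2 is not a list -> append 2
= [16, 2]


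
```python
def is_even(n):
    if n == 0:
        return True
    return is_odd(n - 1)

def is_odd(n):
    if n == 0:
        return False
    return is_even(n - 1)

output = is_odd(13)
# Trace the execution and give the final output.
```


is_odd(13)
= is_even(12)
= is_odd(11)
= is_even(10)
= is_odd(9)
= is_even(8)
= is_odd(7)
= is_even(6)
= is_odd(5)
= is_even(4)
= is_odd(3)
= is_even(2)
= is_odd(1)
= is_even(0)
n == 0: return True
= True


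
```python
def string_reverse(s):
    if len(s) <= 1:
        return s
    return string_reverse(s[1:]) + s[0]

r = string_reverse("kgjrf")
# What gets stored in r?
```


string_reverse("kgjrf")
= string_reverse("gjrf") + "k"
= string_reverse("jrf") + "g" + "k"
= string_reverse("rf") + "j" + "g" + "k"
= string_reverse("f") + "r" + "j" + "g" + "k"
= "f" + "r" + "j" + "g" + "k"
= "frjgk"


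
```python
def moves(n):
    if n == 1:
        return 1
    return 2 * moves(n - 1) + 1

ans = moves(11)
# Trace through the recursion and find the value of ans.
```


moves(11)
= 2 * moves(10) + 1
= 2 * (2 * moves(9) + 1) + 1
= 2 * (2 * (2 * moves(8) + 1) + 1) + 1
= 2 * (2 * (2 * (2 * moves(7) + 1) + 1) + 1) + 1
= 2 * (2 * (2 * (2 * (2 * moves(6) + 1) + 1) + 1) + 1) + 1
= 2 * (2 * (2 * (2 * (2 * (2 * moves(5) + 1) + 1) + 1) + 1) + 1) + 1
= 2 * (2 * (2 * (2 * (2 * (2 * (2 * moves(4) + 1) + 1) + 1) + 1) + 1) + 1) + 1
= 2 * (2 * (2 * (2 * (2 * (2 * (2 * (2 * moves(3) + 1) + 1) + 1) + 1) + 1) + 1) + 1) + 1
= 2 * (2 * (2 * (2 * (2 * (2 * (2 * (2 * (2 * moves(2) + 1) + 1) + 1) + 1) + 1) + 1) + 1) + 1) + 1
= 2 * (2 * (2 * (2 * (2 * (2 * (2 * (2 * (2 * (2 * moves(1) + 1) + 1) + 1) + 1) + 1) + 1) + 1) + 1) + 1) + 1
Now compute bottom-up:
moves(1) = 1
moves(2) = 2 * 1 + 1 = 3
moves(3) = 2 * 3 + 1 = 7
moves(4) = 2 * 7 + 1 = 15
moves(5) = 2 * 15 + 1 = 31
moves(6) = 2 * 31 + 1 = 63
moves(7) = 2 * 63 + 1 = 127
moves(8) = 2 * 127 + 1 = 255
moves(9) = 2 * 255 + 1 = 511
moves(10) = 2 * 511 + 1 = 1023
moves(11) = 2 * 1023 + 1 = 2047
= 2047


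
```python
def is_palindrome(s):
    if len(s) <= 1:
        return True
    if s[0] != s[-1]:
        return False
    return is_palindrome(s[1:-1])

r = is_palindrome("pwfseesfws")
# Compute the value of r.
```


is_palindrome("pwfseesfws")
"pwfseesfws": s[0]='p' != s[-1]='s' -> False
= False


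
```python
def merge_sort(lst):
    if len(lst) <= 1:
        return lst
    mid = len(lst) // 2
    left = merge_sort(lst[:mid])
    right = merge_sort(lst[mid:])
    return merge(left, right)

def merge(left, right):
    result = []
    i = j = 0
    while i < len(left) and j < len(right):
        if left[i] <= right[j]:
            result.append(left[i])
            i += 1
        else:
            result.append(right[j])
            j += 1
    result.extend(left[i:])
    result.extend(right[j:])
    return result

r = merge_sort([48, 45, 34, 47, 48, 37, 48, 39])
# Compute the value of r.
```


merge_sort([48, 45, 34, 47, 48, 37, 48, 39])
Split into [48, 45, 34, 47] and [48, 37, 48, 39]
Left sorted: [34, 45, 47, 48]
Right sorted: [37, 39, 48, 48]
Merge [34, 45, 47, 48] and [37, 39, 48, 48]
= [34, 37, 39, 45, 47, 48, 48, 48]


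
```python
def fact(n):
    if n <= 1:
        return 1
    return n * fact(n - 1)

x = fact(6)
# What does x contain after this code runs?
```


fact(6)
= 6 * fact(5)
= 6 * 5 * fact(4)
= 6 * 5 * 4 * fact(3)
= 6 * 5 * 4 * 3 * fact(2)
= 6 * 5 * 4 * 3 * 2 * fact(1)
= 6 * 5 * 4 * 3 * 2 * 1
= 720


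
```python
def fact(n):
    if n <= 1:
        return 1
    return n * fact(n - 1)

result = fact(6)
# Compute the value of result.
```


fact(6)
= 6 * fact(5)
= 6 * 5 * fact(4)
= 6 * 5 * 4 * fact(3)
= 6 * 5 * 4 * 3 * fact(2)
= 6 * 5 * 4 * 3 * 2 * fact(1)
= 6 * 5 * 4 * 3 * 2 * 1
= 720


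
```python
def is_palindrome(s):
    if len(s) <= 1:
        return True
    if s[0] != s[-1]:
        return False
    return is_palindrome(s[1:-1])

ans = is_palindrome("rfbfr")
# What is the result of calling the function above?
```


is_palindrome("rfbfr")
"rfbfr": s[0]='r' == s[-1]='r' -> is_palindrome("fbf")
"fbf": s[0]='f' == s[-1]='f' -> is_palindrome("b")
"b": len <= 1 -> True
= True


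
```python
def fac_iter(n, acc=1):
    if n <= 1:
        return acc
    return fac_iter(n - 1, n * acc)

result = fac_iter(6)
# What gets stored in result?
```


fac_iter(6, 1)
= fac_iter(5, 6 * 1) = fac_iter(5, 6)
= fac_iter(4, 5 * 6) = fac_iter(4, 30)
= fac_iter(3, 4 * 30) = fac_iter(3, 120)
= fac_iter(2, 3 * 120) = fac_iter(2, 360)
= fac_iter(1, 2 * 360) = fac_iter(1, 720)
n <= 1, return acc = 720


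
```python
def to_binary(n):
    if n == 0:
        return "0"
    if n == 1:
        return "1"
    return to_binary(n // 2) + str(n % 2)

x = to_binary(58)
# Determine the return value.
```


to_binary(58)
= to_binary(29) + "0"
= to_binary(14) + "1" + "0"
= to_binary(7) + "0" + "1" + "0"
= to_binary(3) + "1" + "0" + "1" + "0"
= to_binary(1) + "1" + "1" + "0" + "1" + "0"
= "1" + "1" + "1" + "0" + "1" + "0"
= "111010"


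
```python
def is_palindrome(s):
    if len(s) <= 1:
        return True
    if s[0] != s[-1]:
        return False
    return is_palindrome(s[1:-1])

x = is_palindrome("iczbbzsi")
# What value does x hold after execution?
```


is_palindrome("iczbbzsi")
"iczbbzsi": s[0]='i' == s[-1]='i' -> is_palindrome("czbbzs")
"czbbzs": s[0]='c' != s[-1]='s' -> False
= False


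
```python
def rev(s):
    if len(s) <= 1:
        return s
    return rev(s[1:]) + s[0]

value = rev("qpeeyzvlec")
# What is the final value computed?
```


rev("qpeeyzvlec")
= rev("peeyzvlec") + "q"
= rev("eeyzvlec") + "p" + "q"
= rev("eyzvlec") + "e" + "p" + "q"
= rev("yzvlec") + "e" + "e" + "p" + "q"
= rev("zvlec") + "y" + "e" + "e" + "p" + "q"
= rev("vlec") + "z" + "y" + "e" + "e" + "p" + "q"
= rev("lec") + "v" + "z" + "y" + "e" + "e" + "p" + "q"
= rev("ec") + "l" + "v" + "z" + "y" + "e" + "e" + "p" + "q"
= rev("c") + "e" + "l" + "v" + "z" + "y" + "e" + "e" + "p" + "q"
= "c" + "e" + "l" + "v" + "z" + "y" + "e" + "e" + "p" + "q"
= "celvzyeepq"


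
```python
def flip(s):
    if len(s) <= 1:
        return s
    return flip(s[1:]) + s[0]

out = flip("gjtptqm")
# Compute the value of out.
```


flip("gjtptqm")
= flip("jtptqm") + "g"
= flip("tptqm") + "j" + "g"
= flip("ptqm") + "t" + "j" + "g"
= flip("tqm") + "p" + "t" + "j" + "g"
= flip("qm") + "t" + "p" + "t" + "j" + "g"
= flip("m") + "q" + "t" + "p" + "t" + "j" + "g"
= "m" + "q" + "t" + "p" + "t" + "j" + "g"
= "mqtptjg"


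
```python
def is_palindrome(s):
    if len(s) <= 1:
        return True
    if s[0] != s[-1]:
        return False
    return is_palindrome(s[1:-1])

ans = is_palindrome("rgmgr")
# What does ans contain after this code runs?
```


is_palindrome("rgmgr")
"rgmgr": s[0]='r' == s[-1]='r' -> is_palindrome("gmg")
"gmg": s[0]='g' == s[-1]='g' -> is_palindrome("m")
"m": len <= 1 -> True
= True


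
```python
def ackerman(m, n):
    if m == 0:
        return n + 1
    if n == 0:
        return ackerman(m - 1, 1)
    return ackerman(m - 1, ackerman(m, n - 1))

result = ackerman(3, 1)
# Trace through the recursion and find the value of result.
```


ackerman(3, 1)
= ackerman(2, ackerman(3, 0))
First compute ackerman(3, 0) = 5
= ackerman(2, 5)
= 13


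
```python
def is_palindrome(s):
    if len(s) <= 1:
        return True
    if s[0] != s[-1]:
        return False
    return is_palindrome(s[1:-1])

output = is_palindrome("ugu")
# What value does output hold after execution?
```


is_palindrome("ugu")
"ugu": s[0]='u' == s[-1]='u' -> is_palindrome("g")
"g": len <= 1 -> True
= True


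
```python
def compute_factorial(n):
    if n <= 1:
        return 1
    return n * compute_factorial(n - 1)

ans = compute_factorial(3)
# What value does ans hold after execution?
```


compute_factorial(3)
= 3 * compute_factorial(2)
= 3 * 2 * compute_factorial(1)
= 3 * 2 * 1
= 6


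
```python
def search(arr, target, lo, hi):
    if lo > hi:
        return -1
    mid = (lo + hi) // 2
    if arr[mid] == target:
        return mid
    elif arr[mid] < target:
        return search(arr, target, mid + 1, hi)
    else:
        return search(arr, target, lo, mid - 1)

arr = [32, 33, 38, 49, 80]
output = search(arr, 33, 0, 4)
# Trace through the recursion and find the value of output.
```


search(arr, 33, 0, 4)
lo=0, hi=4, mid=2, arr[mid]=38
38 > 33, search left half
lo=0, hi=1, mid=0, arr[mid]=32
32 < 33, search right half
lo=1, hi=1, mid=1, arr[mid]=33
arr[1] == 33, found at index 1
= 1


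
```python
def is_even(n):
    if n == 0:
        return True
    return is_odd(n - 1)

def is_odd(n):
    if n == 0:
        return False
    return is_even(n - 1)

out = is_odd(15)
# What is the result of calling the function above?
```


is_odd(15)
= is_even(14)
= is_odd(13)
= is_even(12)
= is_odd(11)
= is_even(10)
= is_odd(9)
= is_even(8)
= is_odd(7)
= is_even(6)
= is_odd(5)
= is_even(4)
= is_odd(3)
= is_even(2)
= is_odd(1)
= is_even(0)
n == 0: return True
= True


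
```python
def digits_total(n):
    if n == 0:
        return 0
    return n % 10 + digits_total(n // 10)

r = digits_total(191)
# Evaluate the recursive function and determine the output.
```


digits_total(191)
= 1 + digits_total(19)
= 1 + 9 + digits_total(1)
= 1 + 9 + 1 + digits_total(0)
= 1 + 9 + 1 + 0
= 11


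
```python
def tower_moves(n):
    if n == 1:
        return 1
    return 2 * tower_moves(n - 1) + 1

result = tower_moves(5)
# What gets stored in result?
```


tower_moves(5)
= 2 * tower_moves(4) + 1
= 2 * (2 * tower_moves(3) + 1) + 1
= 2 * (2 * (2 * tower_moves(2) + 1) + 1) + 1
= 2 * (2 * (2 * (2 * tower_moves(1) + 1) + 1) + 1) + 1
Now compute bottom-up:
tower_moves(1) = 1
tower_moves(2) = 2 * 1 + 1 = 3
tower_moves(3) = 2 * 3 + 1 = 7
tower_moves(4) = 2 * 7 + 1 = 15
tower_moves(5) = 2 * 15 + 1 = 31
= 31


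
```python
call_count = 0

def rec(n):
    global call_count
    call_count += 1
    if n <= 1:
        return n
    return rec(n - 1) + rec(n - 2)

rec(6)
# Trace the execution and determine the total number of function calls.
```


rec(6) calls rec(5) and rec(4); each non-base call branches into two more.
Let C(k) = total number of calls made by rec(k), including the call to rec(k) itself.
Base cases: C(0) = 1, C(1) = 1
Recurrence: C(k) = 1 + C(k-1) + C(k-2)
  C(2) = 1 + C(1) + C(0) = 1 + 1 + 1 = 3
  C(3) = 1 + C(2) + C(1) = 1 + 3 + 1 = 5
  C(4) = 1 + C(3) + C(2) = 1 + 5 + 3 = 9
  C(5) = 1 + C(4) + C(3) = 1 + 9 + 5 = 15
  C(6) = 1 + C(5) + C(4) = 1 + 15 + 9 = 25
Total calls = C(6) = 25


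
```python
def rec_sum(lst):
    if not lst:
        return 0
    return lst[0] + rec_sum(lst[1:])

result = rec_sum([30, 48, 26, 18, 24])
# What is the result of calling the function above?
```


rec_sum([30, 48, 26, 18, 24])
= 30 + rec_sum([48, 26, 18, 24])
= 30 + 48 + rec_sum([26, 18, 24])
= 30 + 48 + 26 + rec_sum([18, 24])
= 30 + 48 + 26 + 18 + rec_sum([24])
= 30 + 48 + 26 + 18 + 24 + rec_sum([])
= 30 + 48 + 26 + 18 + 24 + 0
= 146


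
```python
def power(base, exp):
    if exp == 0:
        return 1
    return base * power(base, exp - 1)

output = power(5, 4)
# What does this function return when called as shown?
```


power(5, 4)
= 5 * power(5, 3)
= 5 * 5 * power(5, 2)
= 5 * 5 * 5 * power(5, 1)
= 5 * 5 * 5 * 5 * power(5, 0)
= 5 * 5 * 5 * 5 * 1
= 625


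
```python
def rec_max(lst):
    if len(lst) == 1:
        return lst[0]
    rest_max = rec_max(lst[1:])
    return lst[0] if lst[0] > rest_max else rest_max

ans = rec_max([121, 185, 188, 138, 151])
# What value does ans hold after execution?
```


rec_max([121, 185, 188, 138, 151])
= compare 121 with rec_max([185, 188, 138, 151])
= compare 185 with rec_max([188, 138, 151])
= compare 188 with rec_max([138, 151])
= compare 138 with rec_max([151])
Base: rec_max([151]) = 151
compare 138 with 151: max = 151
compare 188 with 151: max = 188
compare 185 with 188: max = 188
compare 121 with 188: max = 188
= 188


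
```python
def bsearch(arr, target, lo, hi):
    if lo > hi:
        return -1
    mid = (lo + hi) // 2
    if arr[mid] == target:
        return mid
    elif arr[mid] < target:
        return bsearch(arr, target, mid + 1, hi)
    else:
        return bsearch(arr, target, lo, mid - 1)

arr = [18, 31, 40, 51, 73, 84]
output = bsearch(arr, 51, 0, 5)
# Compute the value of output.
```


bsearch(arr, 51, 0, 5)
lo=0, hi=5, mid=2, arr[mid]=40
40 < 51, search right half
lo=3, hi=5, mid=4, arr[mid]=73
73 > 51, search left half
lo=3, hi=3, mid=3, arr[mid]=51
arr[3] == 51, found at index 3
= 3


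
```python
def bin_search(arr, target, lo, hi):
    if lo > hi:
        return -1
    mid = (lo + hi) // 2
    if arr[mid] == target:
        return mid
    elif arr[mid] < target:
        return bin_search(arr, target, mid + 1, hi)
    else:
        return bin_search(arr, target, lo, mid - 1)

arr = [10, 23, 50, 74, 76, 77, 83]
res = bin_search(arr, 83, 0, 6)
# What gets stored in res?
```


bin_search(arr, 83, 0, 6)
lo=0, hi=6, mid=3, arr[mid]=74
74 < 83, search right half
lo=4, hi=6, mid=5, arr[mid]=77
77 < 83, search right half
lo=6, hi=6, mid=6, arr[mid]=83
arr[6] == 83, found at index 6
= 6


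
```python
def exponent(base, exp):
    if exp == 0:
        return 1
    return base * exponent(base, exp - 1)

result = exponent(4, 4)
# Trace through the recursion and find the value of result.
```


exponent(4, 4)
= 4 * exponent(4, 3)
= 4 * 4 * exponent(4, 2)
= 4 * 4 * 4 * exponent(4, 1)
= 4 * 4 * 4 * 4 * exponent(4, 0)
= 4 * 4 * 4 * 4 * 1
= 256


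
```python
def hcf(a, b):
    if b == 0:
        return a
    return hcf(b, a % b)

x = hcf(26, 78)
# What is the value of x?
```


hcf(26, 78)
= hcf(78, 26 % 78) = hcf(78, 26)
= hcf(26, 78 % 26) = hcf(26, 0)
b == 0, return a = 26


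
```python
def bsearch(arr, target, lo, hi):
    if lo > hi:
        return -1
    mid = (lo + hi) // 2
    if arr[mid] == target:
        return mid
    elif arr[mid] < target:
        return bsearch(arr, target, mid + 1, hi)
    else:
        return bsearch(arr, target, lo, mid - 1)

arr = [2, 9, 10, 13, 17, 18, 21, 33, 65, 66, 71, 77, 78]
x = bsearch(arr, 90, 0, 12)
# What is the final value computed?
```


bsearch(arr, 90, 0, 12)
lo=0, hi=12, mid=6, arr[mid]=21
21 < 90, search right half
lo=7, hi=12, mid=9, arr[mid]=66
66 < 90, search right half
lo=10, hi=12, mid=11, arr[mid]=77
77 < 90, search right half
lo=12, hi=12, mid=12, arr[mid]=78
78 < 90, search right half
lo > hi, target not found, return -1
= -1


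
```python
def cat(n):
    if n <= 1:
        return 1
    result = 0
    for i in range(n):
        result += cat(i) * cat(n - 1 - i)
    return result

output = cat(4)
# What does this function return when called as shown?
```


cat(4)
= sum of cat(i) * cat(4-1-i) for i in 0..3
First compute sub-values bottom-up:
  cat(0) = 1, cat(1) = 1
  cat(2) = 1*1 + 1*1 = 2
  cat(3) = 1*2 + 1*1 + 2*1 = 5
Now cat(4):
  cat(0)*cat(3) = 1*5 = 5
  cat(1)*cat(2) = 1*2 = 2
  cat(2)*cat(1) = 2*1 = 2
  cat(3)*cat(0) = 5*1 = 5
= 5 + 2 + 2 + 5
= 14


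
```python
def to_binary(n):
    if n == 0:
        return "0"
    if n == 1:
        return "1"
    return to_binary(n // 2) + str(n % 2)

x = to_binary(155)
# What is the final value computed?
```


to_binary(155)
= to_binary(77) + "1"
= to_binary(38) + "1" + "1"
= to_binary(19) + "0" + "1" + "1"
= to_binary(9) + "1" + "0" + "1" + "1"
= to_binary(4) + "1" + "1" + "0" + "1" + "1"
= to_binary(2) + "0" + "1" + "1" + "0" + "1" + "1"
= to_binary(1) + "0" + "0" + "1" + "1" + "0" + "1" + "1"
= "1" + "0" + "0" + "1" + "1" + "0" + "1" + "1"
= "10011011"


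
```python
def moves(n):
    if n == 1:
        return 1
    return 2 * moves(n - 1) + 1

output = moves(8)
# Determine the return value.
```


moves(8)
= 2 * moves(7) + 1
= 2 * (2 * moves(6) + 1) + 1
= 2 * (2 * (2 * moves(5) + 1) + 1) + 1
= 2 * (2 * (2 * (2 * moves(4) + 1) + 1) + 1) + 1
= 2 * (2 * (2 * (2 * (2 * moves(3) + 1) + 1) + 1) + 1) + 1
= 2 * (2 * (2 * (2 * (2 * (2 * moves(2) + 1) + 1) + 1) + 1) + 1) + 1
= 2 * (2 * (2 * (2 * (2 * (2 * (2 * moves(1) + 1) + 1) + 1) + 1) + 1) + 1) + 1
Now compute bottom-up:
moves(1) = 1
moves(2) = 2 * 1 + 1 = 3
moves(3) = 2 * 3 + 1 = 7
moves(4) = 2 * 7 + 1 = 15
moves(5) = 2 * 15 + 1 = 31
moves(6) = 2 * 31 + 1 = 63
moves(7) = 2 * 63 + 1 = 127
moves(8) = 2 * 127 + 1 = 255
= 255


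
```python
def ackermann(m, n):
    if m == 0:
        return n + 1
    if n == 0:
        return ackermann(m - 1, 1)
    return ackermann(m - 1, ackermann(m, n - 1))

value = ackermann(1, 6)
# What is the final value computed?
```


ackermann(1, 6)
= ackermann(0, ackermann(1, 5))
First compute ackermann(1, 5) = 7
= ackermann(0, 7)
= 8


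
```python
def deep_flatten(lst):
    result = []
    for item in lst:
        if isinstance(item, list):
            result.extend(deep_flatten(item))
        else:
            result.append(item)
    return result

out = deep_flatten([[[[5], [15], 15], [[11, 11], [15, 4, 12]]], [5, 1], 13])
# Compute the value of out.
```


deep_flatten([[[[5], [15], 15], [[11, 11], [15, 4, 12]]], [5, 1], 13])
Processing each element:
  [[[5], [15], 15], [[11, 11], [15, 4, 12]]] is a list -> deep_flatten recursively -> [5, 15, 15, 11, 11, 15, 4, 12]
  [5, 1] is a list -> deep_flatten recursively -> [5, 1]
  13 is not a list -> append 13
= [5, 15, 15, 11, 11, 15, 4, 12, 5, 1, 13]


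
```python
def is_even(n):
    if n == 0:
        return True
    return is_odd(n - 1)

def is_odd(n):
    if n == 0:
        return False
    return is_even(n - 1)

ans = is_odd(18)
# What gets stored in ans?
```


is_odd(18)
= is_even(17)
= is_odd(16)
= is_even(15)
= is_odd(14)
= is_even(13)
= is_odd(12)
= is_even(11)
= is_odd(10)
= is_even(9)
= is_odd(8)
= is_even(7)
= is_odd(6)
= is_even(5)
= is_odd(4)
= is_even(3)
= is_odd(2)
= is_even(1)
= is_odd(0)
n == 0: return False
= False


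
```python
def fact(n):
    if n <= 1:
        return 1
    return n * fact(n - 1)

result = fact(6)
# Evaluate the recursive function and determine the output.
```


fact(6)
= 6 * fact(5)
= 6 * 5 * fact(4)
= 6 * 5 * 4 * fact(3)
= 6 * 5 * 4 * 3 * fact(2)
= 6 * 5 * 4 * 3 * 2 * fact(1)
= 6 * 5 * 4 * 3 * 2 * 1
= 720


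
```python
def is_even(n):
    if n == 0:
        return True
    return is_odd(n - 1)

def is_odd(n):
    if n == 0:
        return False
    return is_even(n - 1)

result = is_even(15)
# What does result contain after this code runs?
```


is_even(15)
= is_odd(14)
= is_even(13)
= is_odd(12)
= is_even(11)
= is_odd(10)
= is_even(9)
= is_odd(8)
= is_even(7)
= is_odd(6)
= is_even(5)
= is_odd(4)
= is_even(3)
= is_odd(2)
= is_even(1)
= is_odd(0)
n == 0: return False
= False


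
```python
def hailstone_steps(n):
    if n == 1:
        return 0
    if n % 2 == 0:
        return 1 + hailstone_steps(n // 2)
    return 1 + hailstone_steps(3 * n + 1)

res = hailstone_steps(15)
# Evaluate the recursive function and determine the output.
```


hailstone_steps(15)
15 is odd -> 3*15+1 = 46 -> hailstone_steps(46)
46 is even -> hailstone_steps(23)
23 is odd -> 3*23+1 = 70 -> hailstone_steps(70)
70 is even -> hailstone_steps(35)
35 is odd -> 3*35+1 = 106 -> hailstone_steps(106)
106 is even -> hailstone_steps(53)
53 is odd -> 3*53+1 = 160 -> hailstone_steps(160)
160 is even -> hailstone_steps(80)
80 is even -> hailstone_steps(40)
40 is even -> hailstone_steps(20)
20 is even -> hailstone_steps(10)
10 is even -> hailstone_steps(5)
5 is odd -> 3*5+1 = 16 -> hailstone_steps(16)
16 is even -> hailstone_steps(8)
8 is even -> hailstone_steps(4)
4 is even -> hailstone_steps(2)
2 is even -> hailstone_steps(1)
Reached 1 after 17 steps
= 17


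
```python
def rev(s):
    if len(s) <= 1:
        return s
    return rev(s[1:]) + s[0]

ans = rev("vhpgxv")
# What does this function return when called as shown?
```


rev("vhpgxv")
= rev("hpgxv") + "v"
= rev("pgxv") + "h" + "v"
= rev("gxv") + "p" + "h" + "v"
= rev("xv") + "g" + "p" + "h" + "v"
= rev("v") + "x" + "g" + "p" + "h" + "v"
= "v" + "x" + "g" + "p" + "h" + "v"
= "vxgphv"


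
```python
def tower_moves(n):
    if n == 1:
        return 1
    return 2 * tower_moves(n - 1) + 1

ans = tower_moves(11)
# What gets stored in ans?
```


tower_moves(11)
= 2 * tower_moves(10) + 1
= 2 * (2 * tower_moves(9) + 1) + 1
= 2 * (2 * (2 * tower_moves(8) + 1) + 1) + 1
= 2 * (2 * (2 * (2 * tower_moves(7) + 1) + 1) + 1) + 1
= 2 * (2 * (2 * (2 * (2 * tower_moves(6) + 1) + 1) + 1) + 1) + 1
= 2 * (2 * (2 * (2 * (2 * (2 * tower_moves(5) + 1) + 1) + 1) + 1) + 1) + 1
= 2 * (2 * (2 * (2 * (2 * (2 * (2 * tower_moves(4) + 1) + 1) + 1) + 1) + 1) + 1) + 1
= 2 * (2 * (2 * (2 * (2 * (2 * (2 * (2 * tower_moves(3) + 1) + 1) + 1) + 1) + 1) + 1) + 1) + 1
= 2 * (2 * (2 * (2 * (2 * (2 * (2 * (2 * (2 * tower_moves(2) + 1) + 1) + 1) + 1) + 1) + 1) + 1) + 1) + 1
= 2 * (2 * (2 * (2 * (2 * (2 * (2 * (2 * (2 * (2 * tower_moves(1) + 1) + 1) + 1) + 1) + 1) + 1) + 1) + 1) + 1) + 1
Now compute bottom-up:
tower_moves(1) = 1
tower_moves(2) = 2 * 1 + 1 = 3
tower_moves(3) = 2 * 3 + 1 = 7
tower_moves(4) = 2 * 7 + 1 = 15
tower_moves(5) = 2 * 15 + 1 = 31
tower_moves(6) = 2 * 31 + 1 = 63
tower_moves(7) = 2 * 63 + 1 = 127
tower_moves(8) = 2 * 127 + 1 = 255
tower_moves(9) = 2 * 255 + 1 = 511
tower_moves(10) = 2 * 511 + 1 = 1023
tower_moves(11) = 2 * 1023 + 1 = 2047
= 2047


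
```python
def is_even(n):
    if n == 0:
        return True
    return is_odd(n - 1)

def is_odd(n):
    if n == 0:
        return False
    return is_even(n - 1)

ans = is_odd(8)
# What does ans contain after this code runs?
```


is_odd(8)
= is_even(7)
= is_odd(6)
= is_even(5)
= is_odd(4)
= is_even(3)
= is_odd(2)
= is_even(1)
= is_odd(0)
n == 0: return False
= False


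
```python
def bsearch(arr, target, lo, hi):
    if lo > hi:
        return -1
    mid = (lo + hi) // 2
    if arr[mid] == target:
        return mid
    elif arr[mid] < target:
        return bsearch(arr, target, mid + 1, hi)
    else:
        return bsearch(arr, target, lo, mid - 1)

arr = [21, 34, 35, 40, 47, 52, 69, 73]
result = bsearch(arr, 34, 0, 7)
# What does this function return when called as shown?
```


bsearch(arr, 34, 0, 7)
lo=0, hi=7, mid=3, arr[mid]=40
40 > 34, search left half
lo=0, hi=2, mid=1, arr[mid]=34
arr[1] == 34, found at index 1
= 1


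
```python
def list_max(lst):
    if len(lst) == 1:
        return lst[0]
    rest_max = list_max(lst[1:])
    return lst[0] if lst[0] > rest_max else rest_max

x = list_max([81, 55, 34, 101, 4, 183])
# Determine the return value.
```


list_max([81, 55, 34, 101, 4, 183])
= compare 81 with list_max([55, 34, 101, 4, 183])
= compare 55 with list_max([34, 101, 4, 183])
= compare 34 with list_max([101, 4, 183])
= compare 101 with list_max([4, 183])
= compare 4 with list_max([183])
Base: list_max([183]) = 183
compare 4 with 183: max = 183
compare 101 with 183: max = 183
compare 34 with 183: max = 183
compare 55 with 183: max = 183
compare 81 with 183: max = 183
= 183


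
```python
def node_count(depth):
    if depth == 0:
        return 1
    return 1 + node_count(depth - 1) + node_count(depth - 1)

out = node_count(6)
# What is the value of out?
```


node_count(6)
= 1 + node_count(5) + node_count(5)
= 1 + 2 * node_count(5)
node_count(k) = 2^(k+1) - 1
node_count(0) = 1
node_count(1) = 3
node_count(2) = 7
node_count(3) = 15
node_count(4) = 31
node_count(6) = 2^7 - 1 = 127


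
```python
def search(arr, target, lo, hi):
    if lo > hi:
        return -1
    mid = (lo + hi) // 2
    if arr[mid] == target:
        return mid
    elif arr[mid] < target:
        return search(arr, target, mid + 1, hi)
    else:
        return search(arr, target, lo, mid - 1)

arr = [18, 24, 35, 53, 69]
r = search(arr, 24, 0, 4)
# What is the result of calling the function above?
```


search(arr, 24, 0, 4)
lo=0, hi=4, mid=2, arr[mid]=35
35 > 24, search left half
lo=0, hi=1, mid=0, arr[mid]=18
18 < 24, search right half
lo=1, hi=1, mid=1, arr[mid]=24
arr[1] == 24, found at index 1
= 1


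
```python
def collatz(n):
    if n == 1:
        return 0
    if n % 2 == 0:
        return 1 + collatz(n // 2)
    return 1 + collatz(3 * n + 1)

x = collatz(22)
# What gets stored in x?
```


collatz(22)
22 is even -> collatz(11)
11 is odd -> 3*11+1 = 34 -> collatz(34)
34 is even -> collatz(17)
17 is odd -> 3*17+1 = 52 -> collatz(52)
52 is even -> collatz(26)
26 is even -> collatz(13)
13 is odd -> 3*13+1 = 40 -> collatz(40)
40 is even -> collatz(20)
20 is even -> collatz(10)
10 is even -> collatz(5)
5 is odd -> 3*5+1 = 16 -> collatz(16)
16 is even -> collatz(8)
8 is even -> collatz(4)
4 is even -> collatz(2)
2 is even -> collatz(1)
Reached 1 after 15 steps
= 15


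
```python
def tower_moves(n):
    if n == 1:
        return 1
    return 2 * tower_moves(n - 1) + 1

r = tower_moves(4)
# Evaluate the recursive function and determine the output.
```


tower_moves(4)
= 2 * tower_moves(3) + 1
= 2 * (2 * tower_moves(2) + 1) + 1
= 2 * (2 * (2 * tower_moves(1) + 1) + 1) + 1
Now compute bottom-up:
tower_moves(1) = 1
tower_moves(2) = 2 * 1 + 1 = 3
tower_moves(3) = 2 * 3 + 1 = 7
tower_moves(4) = 2 * 7 + 1 = 15
= 15


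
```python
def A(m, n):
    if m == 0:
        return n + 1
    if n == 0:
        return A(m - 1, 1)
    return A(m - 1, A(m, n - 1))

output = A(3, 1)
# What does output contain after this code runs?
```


A(3, 1)
= A(2, A(3, 0))
First compute A(3, 0) = 5
= A(2, 5)
= 13


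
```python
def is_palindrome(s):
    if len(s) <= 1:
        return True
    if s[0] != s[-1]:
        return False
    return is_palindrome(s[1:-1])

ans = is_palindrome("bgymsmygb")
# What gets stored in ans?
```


is_palindrome("bgymsmygb")
"bgymsmygb": s[0]='b' == s[-1]='b' -> is_palindrome("gymsmyg")
"gymsmyg": s[0]='g' == s[-1]='g' -> is_palindrome("ymsmy")
"ymsmy": s[0]='y' == s[-1]='y' -> is_palindrome("msm")
"msm": s[0]='m' == s[-1]='m' -> is_palindrome("s")
"s": len <= 1 -> True
= True


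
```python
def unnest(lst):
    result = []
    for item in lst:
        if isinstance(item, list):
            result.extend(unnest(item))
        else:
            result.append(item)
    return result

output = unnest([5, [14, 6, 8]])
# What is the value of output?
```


unnest([5, [14, 6, 8]])
Processing each element:
  5 is not a list -> append 5
  [14, 6, 8] is a list -> unnest recursively -> [14, 6, 8]
= [5, 14, 6, 8]


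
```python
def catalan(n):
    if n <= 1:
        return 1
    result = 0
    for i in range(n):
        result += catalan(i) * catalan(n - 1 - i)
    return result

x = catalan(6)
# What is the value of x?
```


catalan(6)
= sum of catalan(i) * catalan(6-1-i) for i in 0..5
First compute sub-values bottom-up:
  catalan(0) = 1, catalan(1) = 1
  catalan(2) = 1*1 + 1*1 = 2
  catalan(3) = 1*2 + 1*1 + 2*1 = 5
  catalan(4) = 1*5 + 1*2 + 2*1 + 5*1 = 14
  catalan(5) = 1*14 + 1*5 + 2*2 + 5*1 + 14*1 = 42
Now catalan(6):
  catalan(0)*catalan(5) = 1*42 = 42
  catalan(1)*catalan(4) = 1*14 = 14
  catalan(2)*catalan(3) = 2*5 = 10
  catalan(3)*catalan(2) = 5*2 = 10
  catalan(4)*catalan(1) = 14*1 = 14
  catalan(5)*catalan(0) = 42*1 = 42
= 42 + 14 + 10 + 10 + 14 + 42
= 132


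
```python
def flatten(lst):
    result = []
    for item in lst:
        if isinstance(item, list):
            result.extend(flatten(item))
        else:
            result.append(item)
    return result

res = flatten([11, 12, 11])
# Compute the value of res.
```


flatten([11, 12, 11])
Processing each element:
  11 is not a list -> append 11
  12 is not a list -> append 12
  11 is not a list -> append 11
= [11, 12, 11]


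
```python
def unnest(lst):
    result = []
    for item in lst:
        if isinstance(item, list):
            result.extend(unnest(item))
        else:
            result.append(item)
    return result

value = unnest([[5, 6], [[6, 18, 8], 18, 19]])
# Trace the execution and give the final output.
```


unnest([[5, 6], [[6, 18, 8], 18, 19]])
Processing each element:
  [5, 6] is a list -> unnest recursively -> [5, 6]
  [[6, 18, 8], 18, 19] is a list -> unnest recursively -> [6, 18, 8, 18, 19]
= [5, 6, 6, 18, 8, 18, 19]


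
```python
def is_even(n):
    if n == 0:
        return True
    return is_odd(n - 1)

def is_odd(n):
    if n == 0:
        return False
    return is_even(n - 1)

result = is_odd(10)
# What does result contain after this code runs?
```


is_odd(10)
= is_even(9)
= is_odd(8)
= is_even(7)
= is_odd(6)
= is_even(5)
= is_odd(4)
= is_even(3)
= is_odd(2)
= is_even(1)
= is_odd(0)
n == 0: return False
= False


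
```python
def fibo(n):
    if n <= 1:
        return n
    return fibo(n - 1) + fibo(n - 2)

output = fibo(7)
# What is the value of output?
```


fibo(7)
= fibo(6) + fibo(5)
= (fibo(5) + fibo(4)) + fibo(5)
Computing bottom-up: fibo(0)=0, fibo(1)=1, fibo(2)=1, fibo(3)=2, fibo(4)=3, fibo(5)=5, fibo(6)=8, fibo(7)=13
= 13


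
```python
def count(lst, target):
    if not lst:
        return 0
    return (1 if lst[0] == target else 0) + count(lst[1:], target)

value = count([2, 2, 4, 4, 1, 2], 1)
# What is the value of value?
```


count([2, 2, 4, 4, 1, 2], 1)
lst[0]=2 != 1: 0 + count([2, 4, 4, 1, 2], 1)
lst[0]=2 != 1: 0 + count([4, 4, 1, 2], 1)
lst[0]=4 != 1: 0 + count([4, 1, 2], 1)
lst[0]=4 != 1: 0 + count([1, 2], 1)
lst[0]=1 == 1: 1 + count([2], 1)
lst[0]=2 != 1: 0 + count([], 1)
= 1


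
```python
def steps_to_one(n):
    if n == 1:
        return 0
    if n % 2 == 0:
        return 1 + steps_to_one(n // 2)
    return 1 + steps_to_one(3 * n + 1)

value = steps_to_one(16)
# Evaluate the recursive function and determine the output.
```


steps_to_one(16)
16 is even -> steps_to_one(8)
8 is even -> steps_to_one(4)
4 is even -> steps_to_one(2)
2 is even -> steps_to_one(1)
Reached 1 after 4 steps
= 4


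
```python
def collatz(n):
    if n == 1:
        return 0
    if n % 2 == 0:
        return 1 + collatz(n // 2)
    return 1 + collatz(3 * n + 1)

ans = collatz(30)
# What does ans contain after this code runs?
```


collatz(30)
30 is even -> collatz(15)
15 is odd -> 3*15+1 = 46 -> collatz(46)
46 is even -> collatz(23)
23 is odd -> 3*23+1 = 70 -> collatz(70)
70 is even -> collatz(35)
35 is odd -> 3*35+1 = 106 -> collatz(106)
106 is even -> collatz(53)
53 is odd -> 3*53+1 = 160 -> collatz(160)
160 is even -> collatz(80)
80 is even -> collatz(40)
40 is even -> collatz(20)
20 is even -> collatz(10)
10 is even -> collatz(5)
5 is odd -> 3*5+1 = 16 -> collatz(16)
16 is even -> collatz(8)
8 is even -> collatz(4)
4 is even -> collatz(2)
2 is even -> collatz(1)
Reached 1 after 18 steps
= 18


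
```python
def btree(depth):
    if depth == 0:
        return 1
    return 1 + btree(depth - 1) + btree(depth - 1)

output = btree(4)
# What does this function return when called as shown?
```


btree(4)
= 1 + btree(3) + btree(3)
= 1 + 2 * btree(3)
btree(k) = 2^(k+1) - 1
btree(0) = 1
btree(1) = 3
btree(2) = 7
btree(3) = 15
btree(4) = 31
btree(4) = 2^5 - 1 = 31


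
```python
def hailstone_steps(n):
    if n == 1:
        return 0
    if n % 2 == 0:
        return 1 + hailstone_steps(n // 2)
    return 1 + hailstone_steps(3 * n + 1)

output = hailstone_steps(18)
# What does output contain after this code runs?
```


hailstone_steps(18)
18 is even -> hailstone_steps(9)
9 is odd -> 3*9+1 = 28 -> hailstone_steps(28)
28 is even -> hailstone_steps(14)
14 is even -> hailstone_steps(7)
7 is odd -> 3*7+1 = 22 -> hailstone_steps(22)
22 is even -> hailstone_steps(11)
11 is odd -> 3*11+1 = 34 -> hailstone_steps(34)
34 is even -> hailstone_steps(17)
17 is odd -> 3*17+1 = 52 -> hailstone_steps(52)
52 is even -> hailstone_steps(26)
26 is even -> hailstone_steps(13)
13 is odd -> 3*13+1 = 40 -> hailstone_steps(40)
40 is even -> hailstone_steps(20)
20 is even -> hailstone_steps(10)
10 is even -> hailstone_steps(5)
5 is odd -> 3*5+1 = 16 -> hailstone_steps(16)
16 is even -> hailstone_steps(8)
8 is even -> hailstone_steps(4)
4 is even -> hailstone_steps(2)
2 is even -> hailstone_steps(1)
Reached 1 after 20 steps
= 20


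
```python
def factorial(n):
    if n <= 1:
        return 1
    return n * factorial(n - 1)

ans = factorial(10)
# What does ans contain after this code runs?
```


factorial(10)
= 10 * factorial(9)
= 10 * 9 * factorial(8)
= 10 * 9 * 8 * factorial(7)
= 10 * 9 * 8 * 7 * factorial(6)
= 10 * 9 * 8 * 7 * 6 * factorial(5)
= 10 * 9 * 8 * 7 * 6 * 5 * factorial(4)
= 10 * 9 * 8 * 7 * 6 * 5 * 4 * factorial(3)
= 10 * 9 * 8 * 7 * 6 * 5 * 4 * 3 * factorial(2)
= 10 * 9 * 8 * 7 * 6 * 5 * 4 * 3 * 2 * factorial(1)
= 10 * 9 * 8 * 7 * 6 * 5 * 4 * 3 * 2 * 1
= 3628800


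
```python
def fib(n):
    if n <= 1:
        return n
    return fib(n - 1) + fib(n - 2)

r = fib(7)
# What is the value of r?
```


fib(7)
= fib(6) + fib(5)
= (fib(5) + fib(4)) + fib(5)
Computing bottom-up: fib(0)=0, fib(1)=1, fib(2)=1, fib(3)=2, fib(4)=3, fib(5)=5, fib(6)=8, fib(7)=13
= 13


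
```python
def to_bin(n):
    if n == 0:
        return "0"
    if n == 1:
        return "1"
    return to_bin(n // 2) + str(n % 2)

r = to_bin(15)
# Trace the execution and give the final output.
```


to_bin(15)
= to_bin(7) + "1"
= to_bin(3) + "1" + "1"
= to_bin(1) + "1" + "1" + "1"
= "1" + "1" + "1" + "1"
= "1111"


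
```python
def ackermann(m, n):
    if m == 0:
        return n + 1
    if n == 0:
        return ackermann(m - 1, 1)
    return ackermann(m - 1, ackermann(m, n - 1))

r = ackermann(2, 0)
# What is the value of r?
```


ackermann(2, 0)
n == 0: return ackermann(1, 1)
= ackermann(1, 1) = 3
= 3


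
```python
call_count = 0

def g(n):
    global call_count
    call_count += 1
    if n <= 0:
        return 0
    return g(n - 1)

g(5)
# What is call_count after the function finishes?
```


g(5) calls g(4) calls ... calls g(0)
Total calls: 5 + 1 (for base case) = 6


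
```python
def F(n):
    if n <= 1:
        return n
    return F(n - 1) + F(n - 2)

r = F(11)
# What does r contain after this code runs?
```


F(11)
= F(10) + F(9)
= (F(9) + F(8)) + F(9)
Computing bottom-up: F(0)=0, F(1)=1, F(2)=1, F(3)=2, F(4)=3, F(5)=5, F(6)=8, F(7)=13, F(8)=21, F(9)=34, F(10)=55, F(11)=89
= 89


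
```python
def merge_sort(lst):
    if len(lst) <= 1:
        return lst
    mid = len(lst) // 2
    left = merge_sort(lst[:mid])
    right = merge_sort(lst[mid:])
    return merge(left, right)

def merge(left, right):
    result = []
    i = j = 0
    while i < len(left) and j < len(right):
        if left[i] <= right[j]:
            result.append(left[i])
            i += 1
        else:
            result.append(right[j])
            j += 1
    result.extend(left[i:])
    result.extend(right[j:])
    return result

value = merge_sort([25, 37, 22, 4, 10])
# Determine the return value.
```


merge_sort([25, 37, 22, 4, 10])
Split into [25, 37] and [22, 4, 10]
Left sorted: [25, 37]
Right sorted: [4, 10, 22]
Merge [25, 37] and [4, 10, 22]
= [4, 10, 22, 25, 37]


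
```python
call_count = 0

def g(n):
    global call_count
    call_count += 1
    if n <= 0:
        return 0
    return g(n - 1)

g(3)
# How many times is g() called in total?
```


g(3) calls g(2) calls ... calls g(0)
Total calls: 3 + 1 (for base case) = 4
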